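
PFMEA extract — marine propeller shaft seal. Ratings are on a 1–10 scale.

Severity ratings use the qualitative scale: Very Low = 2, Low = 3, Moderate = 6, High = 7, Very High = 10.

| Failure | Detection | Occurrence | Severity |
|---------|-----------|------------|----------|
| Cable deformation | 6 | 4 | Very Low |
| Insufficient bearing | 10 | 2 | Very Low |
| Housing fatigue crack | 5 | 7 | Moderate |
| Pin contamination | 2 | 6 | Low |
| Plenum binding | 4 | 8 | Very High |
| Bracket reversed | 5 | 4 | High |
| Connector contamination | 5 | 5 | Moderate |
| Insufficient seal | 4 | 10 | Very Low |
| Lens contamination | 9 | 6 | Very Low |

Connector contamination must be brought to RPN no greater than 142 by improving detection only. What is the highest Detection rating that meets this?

4

Connector contamination: S=6, O=5, D=5 → current RPN = 150.
Fixed product = 30. Need 30 × D ≤ 142, so D ≤ 142/30 = 4.73.
Maximum integer Detection rating = 4 (gives RPN 120; D=5 would give 150 > 142).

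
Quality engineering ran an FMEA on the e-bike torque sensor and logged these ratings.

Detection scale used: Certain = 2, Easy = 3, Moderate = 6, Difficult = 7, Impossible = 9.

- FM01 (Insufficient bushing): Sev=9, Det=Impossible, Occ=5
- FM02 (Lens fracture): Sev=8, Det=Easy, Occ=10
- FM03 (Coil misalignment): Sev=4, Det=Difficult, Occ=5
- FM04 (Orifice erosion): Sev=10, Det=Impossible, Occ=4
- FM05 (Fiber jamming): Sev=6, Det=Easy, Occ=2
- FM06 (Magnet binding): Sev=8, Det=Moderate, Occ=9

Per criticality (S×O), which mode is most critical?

FM02

Criticality = Severity × Occurrence:
  FM01: 9 × 5 = 45
  FM02: 8 × 10 = 80
  FM03: 4 × 5 = 20
  FM04: 10 × 4 = 40
  FM05: 6 × 2 = 12
  FM06: 8 × 9 = 72
Highest criticality is 80 → FM02.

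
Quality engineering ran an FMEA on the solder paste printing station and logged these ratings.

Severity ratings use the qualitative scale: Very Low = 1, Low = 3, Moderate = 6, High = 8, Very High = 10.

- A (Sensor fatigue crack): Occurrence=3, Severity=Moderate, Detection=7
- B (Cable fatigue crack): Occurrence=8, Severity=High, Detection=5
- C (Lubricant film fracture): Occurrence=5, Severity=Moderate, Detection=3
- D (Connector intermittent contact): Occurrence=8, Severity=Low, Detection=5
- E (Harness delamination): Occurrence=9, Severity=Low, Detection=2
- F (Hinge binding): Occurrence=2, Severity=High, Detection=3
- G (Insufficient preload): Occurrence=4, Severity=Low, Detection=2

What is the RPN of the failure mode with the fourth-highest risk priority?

90

RPN = Severity × Occurrence × Detection:
  A: 6 × 3 × 7 = 126
  B: 8 × 8 × 5 = 320
  C: 6 × 5 × 3 = 90
  D: 3 × 8 × 5 = 120
  E: 3 × 9 × 2 = 54
  F: 8 × 2 × 3 = 48
  G: 3 × 4 × 2 = 24
Sorted descending: 320, 126, 120, 90, 54, 48, 24.
The fourth-highest RPN is 90 (C).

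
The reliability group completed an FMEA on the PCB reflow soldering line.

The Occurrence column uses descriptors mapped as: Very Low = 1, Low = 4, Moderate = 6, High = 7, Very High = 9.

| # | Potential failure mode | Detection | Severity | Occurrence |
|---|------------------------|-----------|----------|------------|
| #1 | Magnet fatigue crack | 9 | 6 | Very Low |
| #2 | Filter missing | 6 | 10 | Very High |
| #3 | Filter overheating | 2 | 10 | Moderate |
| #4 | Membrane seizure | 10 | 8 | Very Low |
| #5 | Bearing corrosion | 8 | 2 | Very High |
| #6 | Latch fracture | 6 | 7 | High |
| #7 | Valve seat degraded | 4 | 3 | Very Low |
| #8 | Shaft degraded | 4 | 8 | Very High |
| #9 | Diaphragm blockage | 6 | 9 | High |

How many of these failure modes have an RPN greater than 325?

2

RPN = Severity × Occurrence × Detection:
  #1: 6 × 1 × 9 = 54
  #2: 10 × 9 × 6 = 540
  #3: 10 × 6 × 2 = 120
  #4: 8 × 1 × 10 = 80
  #5: 2 × 9 × 8 = 144
  #6: 7 × 7 × 6 = 294
  #7: 3 × 1 × 4 = 12
  #8: 8 × 9 × 4 = 288
  #9: 9 × 7 × 6 = 378
Modes with RPN > 325: #2 (540), #9 (378) → 2.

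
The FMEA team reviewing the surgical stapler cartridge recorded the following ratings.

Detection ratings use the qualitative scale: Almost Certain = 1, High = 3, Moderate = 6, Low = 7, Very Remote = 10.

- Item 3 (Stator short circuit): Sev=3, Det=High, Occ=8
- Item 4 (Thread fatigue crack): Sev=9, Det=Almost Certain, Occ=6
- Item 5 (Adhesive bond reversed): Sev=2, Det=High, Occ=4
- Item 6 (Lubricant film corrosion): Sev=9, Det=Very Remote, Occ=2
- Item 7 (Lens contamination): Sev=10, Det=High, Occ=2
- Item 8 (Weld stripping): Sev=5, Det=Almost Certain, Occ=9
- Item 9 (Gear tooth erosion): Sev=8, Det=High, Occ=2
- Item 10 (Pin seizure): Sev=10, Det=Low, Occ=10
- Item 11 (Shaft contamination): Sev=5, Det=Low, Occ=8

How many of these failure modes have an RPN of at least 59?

RPN = Severity × Occurrence × Detection:
  Item 3: 3 × 8 × 3 = 72
  Item 4: 9 × 6 × 1 = 54
  Item 5: 2 × 4 × 3 = 24
  Item 6: 9 × 2 × 10 = 180
  Item 7: 10 × 2 × 3 = 60
  Item 8: 5 × 9 × 1 = 45
  Item 9: 8 × 2 × 3 = 48
  Item 10: 10 × 10 × 7 = 700
  Item 11: 5 × 8 × 7 = 280
Modes with RPN ≥ 59: Item 3 (72), Item 6 (180), Item 7 (60), Item 10 (700), Item 11 (280) → 5.

5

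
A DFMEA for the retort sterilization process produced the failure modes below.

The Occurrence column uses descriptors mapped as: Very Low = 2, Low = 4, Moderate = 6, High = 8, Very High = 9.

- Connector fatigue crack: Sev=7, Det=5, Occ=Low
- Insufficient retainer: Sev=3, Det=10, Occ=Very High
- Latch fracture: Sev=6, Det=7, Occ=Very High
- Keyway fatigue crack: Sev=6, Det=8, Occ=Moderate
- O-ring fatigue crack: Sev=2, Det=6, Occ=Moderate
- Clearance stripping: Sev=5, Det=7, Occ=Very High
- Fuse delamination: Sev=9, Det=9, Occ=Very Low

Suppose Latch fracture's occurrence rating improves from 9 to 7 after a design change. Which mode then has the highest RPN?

Clearance stripping

RPN = Severity × Occurrence × Detection:
  Connector fatigue crack: 7 × 4 × 5 = 140
  Insufficient retainer: 3 × 9 × 10 = 270
  Latch fracture: 6 × 9 × 7 = 378
  Keyway fatigue crack: 6 × 6 × 8 = 288
  O-ring fatigue crack: 2 × 6 × 6 = 72
  Clearance stripping: 5 × 9 × 7 = 315
  Fuse delamination: 9 × 2 × 9 = 162
After action: Latch fracture → 6 × 7 × 7 = 294.
Revised RPNs: Clearance stripping=315, Latch fracture=294, Keyway fatigue crack=288, Insufficient retainer=270, Fuse delamination=162, Connector fatigue crack=140, O-ring fatigue crack=72.
Highest is now Clearance stripping (315).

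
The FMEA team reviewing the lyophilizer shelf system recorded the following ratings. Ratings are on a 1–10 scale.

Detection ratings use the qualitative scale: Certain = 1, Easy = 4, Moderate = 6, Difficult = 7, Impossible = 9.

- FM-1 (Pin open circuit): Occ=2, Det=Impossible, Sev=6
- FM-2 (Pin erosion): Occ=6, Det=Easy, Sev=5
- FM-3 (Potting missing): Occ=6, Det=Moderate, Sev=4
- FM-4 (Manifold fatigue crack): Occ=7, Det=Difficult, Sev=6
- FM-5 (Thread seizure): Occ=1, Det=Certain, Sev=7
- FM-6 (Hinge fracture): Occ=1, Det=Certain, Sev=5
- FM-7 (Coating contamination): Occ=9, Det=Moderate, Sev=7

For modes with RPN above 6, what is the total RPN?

RPN = Severity × Occurrence × Detection:
  FM-1: 6 × 2 × 9 = 108
  FM-2: 5 × 6 × 4 = 120
  FM-3: 4 × 6 × 6 = 144
  FM-4: 6 × 7 × 7 = 294
  FM-5: 7 × 1 × 1 = 7
  FM-6: 5 × 1 × 1 = 5
  FM-7: 7 × 9 × 6 = 378
RPN > 6: FM-1 (108), FM-2 (120), FM-3 (144), FM-4 (294), FM-5 (7), FM-7 (378).
Sum: 108 + 120 + 144 + 294 + 7 + 378 = 1051.

1051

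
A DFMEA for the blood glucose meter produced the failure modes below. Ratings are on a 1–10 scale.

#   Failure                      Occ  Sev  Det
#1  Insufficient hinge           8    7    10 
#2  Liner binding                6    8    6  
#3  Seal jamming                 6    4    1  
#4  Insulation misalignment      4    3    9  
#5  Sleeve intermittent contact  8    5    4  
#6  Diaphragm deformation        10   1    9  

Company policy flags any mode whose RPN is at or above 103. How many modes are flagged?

4

RPN = Severity × Occurrence × Detection:
  #1: 7 × 8 × 10 = 560
  #2: 8 × 6 × 6 = 288
  #3: 4 × 6 × 1 = 24
  #4: 3 × 4 × 9 = 108
  #5: 5 × 8 × 4 = 160
  #6: 1 × 10 × 9 = 90
Modes with RPN ≥ 103: #1 (560), #2 (288), #4 (108), #5 (160) → 4.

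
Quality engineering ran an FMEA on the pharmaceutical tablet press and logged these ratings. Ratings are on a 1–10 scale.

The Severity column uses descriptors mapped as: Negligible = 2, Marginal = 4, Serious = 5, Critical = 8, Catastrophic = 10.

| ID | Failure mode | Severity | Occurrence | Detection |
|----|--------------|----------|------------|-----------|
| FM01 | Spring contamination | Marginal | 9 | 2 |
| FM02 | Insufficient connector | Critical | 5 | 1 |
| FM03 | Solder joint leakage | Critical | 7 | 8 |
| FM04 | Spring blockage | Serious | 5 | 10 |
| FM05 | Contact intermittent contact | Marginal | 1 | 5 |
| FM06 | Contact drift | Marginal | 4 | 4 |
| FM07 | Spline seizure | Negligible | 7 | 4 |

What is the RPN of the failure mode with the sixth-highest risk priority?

40

RPN = Severity × Occurrence × Detection:
  FM01: 4 × 9 × 2 = 72
  FM02: 8 × 5 × 1 = 40
  FM03: 8 × 7 × 8 = 448
  FM04: 5 × 5 × 10 = 250
  FM05: 4 × 1 × 5 = 20
  FM06: 4 × 4 × 4 = 64
  FM07: 2 × 7 × 4 = 56
Sorted descending: 448, 250, 72, 64, 56, 40, 20.
The sixth-highest RPN is 40 (FM02).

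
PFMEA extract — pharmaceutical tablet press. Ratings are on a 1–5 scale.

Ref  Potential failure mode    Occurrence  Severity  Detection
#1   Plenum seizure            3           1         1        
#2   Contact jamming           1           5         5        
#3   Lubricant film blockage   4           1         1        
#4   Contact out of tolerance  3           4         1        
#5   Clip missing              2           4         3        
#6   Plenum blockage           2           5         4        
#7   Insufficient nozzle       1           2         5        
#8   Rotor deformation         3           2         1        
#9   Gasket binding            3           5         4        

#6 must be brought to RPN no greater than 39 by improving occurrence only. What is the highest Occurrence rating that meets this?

1

#6: S=5, O=2, D=4 → current RPN = 40.
Fixed product = 20. Need 20 × O ≤ 39, so O ≤ 39/20 = 1.95.
Maximum integer Occurrence rating = 1 (gives RPN 20; O=2 would give 40 > 39).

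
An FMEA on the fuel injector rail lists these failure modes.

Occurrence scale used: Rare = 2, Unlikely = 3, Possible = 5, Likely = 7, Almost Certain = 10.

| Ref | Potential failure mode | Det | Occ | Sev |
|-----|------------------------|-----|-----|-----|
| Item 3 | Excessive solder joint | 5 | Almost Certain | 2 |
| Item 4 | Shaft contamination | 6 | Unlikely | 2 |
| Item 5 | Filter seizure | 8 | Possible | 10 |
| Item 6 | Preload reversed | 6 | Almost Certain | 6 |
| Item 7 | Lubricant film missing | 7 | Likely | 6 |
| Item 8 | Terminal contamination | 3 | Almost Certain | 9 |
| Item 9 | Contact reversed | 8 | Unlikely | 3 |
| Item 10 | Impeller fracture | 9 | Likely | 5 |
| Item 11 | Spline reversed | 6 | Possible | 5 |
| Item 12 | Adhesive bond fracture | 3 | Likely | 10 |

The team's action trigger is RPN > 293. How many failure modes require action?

4

RPN = Severity × Occurrence × Detection:
  Item 3: 2 × 10 × 5 = 100
  Item 4: 2 × 3 × 6 = 36
  Item 5: 10 × 5 × 8 = 400
  Item 6: 6 × 10 × 6 = 360
  Item 7: 6 × 7 × 7 = 294
  Item 8: 9 × 10 × 3 = 270
  Item 9: 3 × 3 × 8 = 72
  Item 10: 5 × 7 × 9 = 315
  Item 11: 5 × 5 × 6 = 150
  Item 12: 10 × 7 × 3 = 210
Modes with RPN > 293: Item 5 (400), Item 6 (360), Item 7 (294), Item 10 (315) → 4.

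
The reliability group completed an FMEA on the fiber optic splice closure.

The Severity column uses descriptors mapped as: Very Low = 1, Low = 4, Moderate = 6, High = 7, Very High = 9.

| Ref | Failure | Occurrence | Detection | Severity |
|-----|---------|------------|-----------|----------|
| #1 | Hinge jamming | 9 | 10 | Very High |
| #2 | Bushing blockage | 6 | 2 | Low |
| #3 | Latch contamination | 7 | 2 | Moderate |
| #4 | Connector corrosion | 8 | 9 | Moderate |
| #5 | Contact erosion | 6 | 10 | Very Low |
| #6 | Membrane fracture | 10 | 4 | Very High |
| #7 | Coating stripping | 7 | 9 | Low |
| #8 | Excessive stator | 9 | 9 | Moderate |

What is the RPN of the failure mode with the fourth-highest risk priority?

RPN = Severity × Occurrence × Detection:
  #1: 9 × 9 × 10 = 810
  #2: 4 × 6 × 2 = 48
  #3: 6 × 7 × 2 = 84
  #4: 6 × 8 × 9 = 432
  #5: 1 × 6 × 10 = 60
  #6: 9 × 10 × 4 = 360
  #7: 4 × 7 × 9 = 252
  #8: 6 × 9 × 9 = 486
Sorted descending: 810, 486, 432, 360, 252, 84, 60, 48.
The fourth-highest RPN is 360 (#6).

360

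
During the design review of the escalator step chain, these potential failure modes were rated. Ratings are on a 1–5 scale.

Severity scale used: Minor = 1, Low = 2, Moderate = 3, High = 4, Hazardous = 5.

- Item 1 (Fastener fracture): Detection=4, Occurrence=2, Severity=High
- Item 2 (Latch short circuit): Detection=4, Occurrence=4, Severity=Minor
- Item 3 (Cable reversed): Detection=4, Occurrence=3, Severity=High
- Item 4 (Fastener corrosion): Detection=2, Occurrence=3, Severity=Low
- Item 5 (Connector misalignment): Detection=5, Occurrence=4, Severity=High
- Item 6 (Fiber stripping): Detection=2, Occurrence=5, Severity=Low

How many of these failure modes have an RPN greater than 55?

RPN = Severity × Occurrence × Detection:
  Item 1: 4 × 2 × 4 = 32
  Item 2: 1 × 4 × 4 = 16
  Item 3: 4 × 3 × 4 = 48
  Item 4: 2 × 3 × 2 = 12
  Item 5: 4 × 4 × 5 = 80
  Item 6: 2 × 5 × 2 = 20
Modes with RPN > 55: Item 5 (80) → 1.

1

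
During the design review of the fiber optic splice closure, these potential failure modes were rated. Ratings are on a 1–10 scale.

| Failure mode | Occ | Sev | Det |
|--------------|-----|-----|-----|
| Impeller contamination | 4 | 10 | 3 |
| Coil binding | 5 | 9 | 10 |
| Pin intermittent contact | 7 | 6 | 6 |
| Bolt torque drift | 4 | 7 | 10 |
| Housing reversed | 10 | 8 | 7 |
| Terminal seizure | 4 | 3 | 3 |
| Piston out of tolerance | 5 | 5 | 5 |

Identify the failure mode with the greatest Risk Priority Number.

RPN = Severity × Occurrence × Detection:
  Impeller contamination: 10 × 4 × 3 = 120
  Coil binding: 9 × 5 × 10 = 450
  Pin intermittent contact: 6 × 7 × 6 = 252
  Bolt torque drift: 7 × 4 × 10 = 280
  Housing reversed: 8 × 10 × 7 = 560
  Terminal seizure: 3 × 4 × 3 = 36
  Piston out of tolerance: 5 × 5 × 5 = 125
Highest RPN is 560 → Housing reversed.

Housing reversed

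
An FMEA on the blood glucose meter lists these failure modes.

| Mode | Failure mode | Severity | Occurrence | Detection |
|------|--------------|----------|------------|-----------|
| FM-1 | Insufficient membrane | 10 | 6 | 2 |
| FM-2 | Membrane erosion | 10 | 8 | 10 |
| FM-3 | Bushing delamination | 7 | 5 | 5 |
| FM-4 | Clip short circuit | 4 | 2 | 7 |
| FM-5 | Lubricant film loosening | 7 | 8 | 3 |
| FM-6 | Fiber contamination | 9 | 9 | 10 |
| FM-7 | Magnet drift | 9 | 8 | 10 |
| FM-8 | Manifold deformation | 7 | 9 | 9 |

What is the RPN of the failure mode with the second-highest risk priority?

RPN = Severity × Occurrence × Detection:
  FM-1: 10 × 6 × 2 = 120
  FM-2: 10 × 8 × 10 = 800
  FM-3: 7 × 5 × 5 = 175
  FM-4: 4 × 2 × 7 = 56
  FM-5: 7 × 8 × 3 = 168
  FM-6: 9 × 9 × 10 = 810
  FM-7: 9 × 8 × 10 = 720
  FM-8: 7 × 9 × 9 = 567
Sorted descending: 810, 800, 720, 567, 175, 168, 120, 56.
The second-highest RPN is 800 (FM-2).

800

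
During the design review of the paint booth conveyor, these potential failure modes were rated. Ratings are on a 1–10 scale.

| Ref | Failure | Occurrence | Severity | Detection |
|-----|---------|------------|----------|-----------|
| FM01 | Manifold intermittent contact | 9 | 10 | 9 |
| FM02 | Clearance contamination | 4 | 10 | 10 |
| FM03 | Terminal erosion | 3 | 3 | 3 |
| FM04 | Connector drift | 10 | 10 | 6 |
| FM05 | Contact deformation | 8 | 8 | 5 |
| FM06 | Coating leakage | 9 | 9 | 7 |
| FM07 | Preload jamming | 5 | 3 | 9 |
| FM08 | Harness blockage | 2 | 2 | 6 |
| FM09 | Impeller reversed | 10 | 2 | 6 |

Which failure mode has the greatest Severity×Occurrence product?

FM04

Criticality = Severity × Occurrence:
  FM01: 10 × 9 = 90
  FM02: 10 × 4 = 40
  FM03: 3 × 3 = 9
  FM04: 10 × 10 = 100
  FM05: 8 × 8 = 64
  FM06: 9 × 9 = 81
  FM07: 3 × 5 = 15
  FM08: 2 × 2 = 4
  FM09: 2 × 10 = 20
Highest criticality is 100 → FM04.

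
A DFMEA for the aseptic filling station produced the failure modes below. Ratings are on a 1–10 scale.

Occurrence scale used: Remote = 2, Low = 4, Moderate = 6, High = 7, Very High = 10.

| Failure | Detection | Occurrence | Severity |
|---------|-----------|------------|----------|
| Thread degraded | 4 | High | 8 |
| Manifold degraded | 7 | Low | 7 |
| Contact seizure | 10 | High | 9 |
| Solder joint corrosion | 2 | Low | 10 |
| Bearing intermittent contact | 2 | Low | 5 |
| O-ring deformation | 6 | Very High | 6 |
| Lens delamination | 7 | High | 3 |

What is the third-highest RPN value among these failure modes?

RPN = Severity × Occurrence × Detection:
  Thread degraded: 8 × 7 × 4 = 224
  Manifold degraded: 7 × 4 × 7 = 196
  Contact seizure: 9 × 7 × 10 = 630
  Solder joint corrosion: 10 × 4 × 2 = 80
  Bearing intermittent contact: 5 × 4 × 2 = 40
  O-ring deformation: 6 × 10 × 6 = 360
  Lens delamination: 3 × 7 × 7 = 147
Sorted descending: 630, 360, 224, 196, 147, 80, 40.
The third-highest RPN is 224 (Thread degraded).

224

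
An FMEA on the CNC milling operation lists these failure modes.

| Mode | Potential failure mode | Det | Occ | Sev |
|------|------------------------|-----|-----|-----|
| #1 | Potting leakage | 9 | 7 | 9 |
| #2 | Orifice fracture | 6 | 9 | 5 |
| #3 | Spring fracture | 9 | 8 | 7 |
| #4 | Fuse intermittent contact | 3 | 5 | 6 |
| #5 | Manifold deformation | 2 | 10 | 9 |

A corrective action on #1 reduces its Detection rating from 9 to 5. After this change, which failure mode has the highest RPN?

#3

RPN = Severity × Occurrence × Detection:
  #1: 9 × 7 × 9 = 567
  #2: 5 × 9 × 6 = 270
  #3: 7 × 8 × 9 = 504
  #4: 6 × 5 × 3 = 90
  #5: 9 × 10 × 2 = 180
After action: #1 → 9 × 7 × 5 = 315.
Revised RPNs: #3=504, #1=315, #2=270, #5=180, #4=90.
Highest is now #3 (504).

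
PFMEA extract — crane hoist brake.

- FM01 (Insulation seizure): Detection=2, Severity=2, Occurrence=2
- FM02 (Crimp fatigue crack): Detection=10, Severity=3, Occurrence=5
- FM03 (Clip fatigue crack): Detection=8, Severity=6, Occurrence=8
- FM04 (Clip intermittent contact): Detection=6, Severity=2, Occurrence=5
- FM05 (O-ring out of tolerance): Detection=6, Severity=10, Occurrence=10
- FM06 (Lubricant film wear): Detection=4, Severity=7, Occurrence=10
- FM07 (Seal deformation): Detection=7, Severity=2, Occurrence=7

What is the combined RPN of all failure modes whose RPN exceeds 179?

1264

RPN = Severity × Occurrence × Detection:
  FM01: 2 × 2 × 2 = 8
  FM02: 3 × 5 × 10 = 150
  FM03: 6 × 8 × 8 = 384
  FM04: 2 × 5 × 6 = 60
  FM05: 10 × 10 × 6 = 600
  FM06: 7 × 10 × 4 = 280
  FM07: 2 × 7 × 7 = 98
RPN > 179: FM03 (384), FM05 (600), FM06 (280).
Sum: 384 + 600 + 280 = 1264.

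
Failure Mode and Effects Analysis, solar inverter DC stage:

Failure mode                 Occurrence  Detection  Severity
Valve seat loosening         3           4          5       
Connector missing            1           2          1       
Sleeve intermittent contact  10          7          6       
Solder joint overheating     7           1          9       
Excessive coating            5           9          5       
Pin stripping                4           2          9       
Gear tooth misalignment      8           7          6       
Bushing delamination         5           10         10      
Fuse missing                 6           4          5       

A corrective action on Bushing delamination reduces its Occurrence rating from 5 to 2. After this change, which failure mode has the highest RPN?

RPN = Severity × Occurrence × Detection:
  Valve seat loosening: 5 × 3 × 4 = 60
  Connector missing: 1 × 1 × 2 = 2
  Sleeve intermittent contact: 6 × 10 × 7 = 420
  Solder joint overheating: 9 × 7 × 1 = 63
  Excessive coating: 5 × 5 × 9 = 225
  Pin stripping: 9 × 4 × 2 = 72
  Gear tooth misalignment: 6 × 8 × 7 = 336
  Bushing delamination: 10 × 5 × 10 = 500
  Fuse missing: 5 × 6 × 4 = 120
After action: Bushing delamination → 10 × 2 × 10 = 200.
Revised RPNs: Sleeve intermittent contact=420, Gear tooth misalignment=336, Excessive coating=225, Bushing delamination=200, Fuse missing=120, Pin stripping=72, Solder joint overheating=63, Valve seat loosening=60, Connector missing=2.
Highest is now Sleeve intermittent contact (420).

Sleeve intermittent contact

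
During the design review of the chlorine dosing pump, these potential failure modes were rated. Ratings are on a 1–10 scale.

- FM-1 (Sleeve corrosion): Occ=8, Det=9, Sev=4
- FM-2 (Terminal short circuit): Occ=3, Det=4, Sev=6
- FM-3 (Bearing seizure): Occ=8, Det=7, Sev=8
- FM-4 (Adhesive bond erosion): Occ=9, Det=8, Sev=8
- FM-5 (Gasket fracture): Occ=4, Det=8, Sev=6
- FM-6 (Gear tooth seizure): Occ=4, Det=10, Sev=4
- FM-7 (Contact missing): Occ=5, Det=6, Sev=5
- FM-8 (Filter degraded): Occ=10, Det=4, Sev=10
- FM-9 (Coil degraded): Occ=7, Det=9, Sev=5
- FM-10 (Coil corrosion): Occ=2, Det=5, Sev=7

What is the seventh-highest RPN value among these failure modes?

160

RPN = Severity × Occurrence × Detection:
  FM-1: 4 × 8 × 9 = 288
  FM-2: 6 × 3 × 4 = 72
  FM-3: 8 × 8 × 7 = 448
  FM-4: 8 × 9 × 8 = 576
  FM-5: 6 × 4 × 8 = 192
  FM-6: 4 × 4 × 10 = 160
  FM-7: 5 × 5 × 6 = 150
  FM-8: 10 × 10 × 4 = 400
  FM-9: 5 × 7 × 9 = 315
  FM-10: 7 × 2 × 5 = 70
Sorted descending: 576, 448, 400, 315, 288, 192, 160, 150, 72, 70.
The seventh-highest RPN is 160 (FM-6).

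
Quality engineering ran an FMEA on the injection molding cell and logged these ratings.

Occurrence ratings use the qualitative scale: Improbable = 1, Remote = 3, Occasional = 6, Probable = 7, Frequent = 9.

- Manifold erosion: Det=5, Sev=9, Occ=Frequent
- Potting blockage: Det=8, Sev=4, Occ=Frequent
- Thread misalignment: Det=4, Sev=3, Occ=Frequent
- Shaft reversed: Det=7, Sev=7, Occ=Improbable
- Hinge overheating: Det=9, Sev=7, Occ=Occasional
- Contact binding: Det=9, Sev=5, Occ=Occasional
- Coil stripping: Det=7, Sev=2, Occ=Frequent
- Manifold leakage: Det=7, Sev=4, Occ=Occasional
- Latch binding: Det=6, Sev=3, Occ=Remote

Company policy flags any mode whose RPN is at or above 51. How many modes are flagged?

8

RPN = Severity × Occurrence × Detection:
  Manifold erosion: 9 × 9 × 5 = 405
  Potting blockage: 4 × 9 × 8 = 288
  Thread misalignment: 3 × 9 × 4 = 108
  Shaft reversed: 7 × 1 × 7 = 49
  Hinge overheating: 7 × 6 × 9 = 378
  Contact binding: 5 × 6 × 9 = 270
  Coil stripping: 2 × 9 × 7 = 126
  Manifold leakage: 4 × 6 × 7 = 168
  Latch binding: 3 × 3 × 6 = 54
Modes with RPN ≥ 51: Manifold erosion (405), Potting blockage (288), Thread misalignment (108), Hinge overheating (378), Contact binding (270), Coil stripping (126), Manifold leakage (168), Latch binding (54) → 8.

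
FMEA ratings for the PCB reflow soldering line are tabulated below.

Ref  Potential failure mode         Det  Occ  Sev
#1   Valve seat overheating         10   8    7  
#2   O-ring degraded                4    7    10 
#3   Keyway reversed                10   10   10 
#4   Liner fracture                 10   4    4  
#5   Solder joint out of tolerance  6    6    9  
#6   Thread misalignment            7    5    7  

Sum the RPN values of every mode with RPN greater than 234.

2409

RPN = Severity × Occurrence × Detection:
  #1: 7 × 8 × 10 = 560
  #2: 10 × 7 × 4 = 280
  #3: 10 × 10 × 10 = 1000
  #4: 4 × 4 × 10 = 160
  #5: 9 × 6 × 6 = 324
  #6: 7 × 5 × 7 = 245
RPN > 234: #1 (560), #2 (280), #3 (1000), #5 (324), #6 (245).
Sum: 560 + 280 + 1000 + 324 + 245 = 2409.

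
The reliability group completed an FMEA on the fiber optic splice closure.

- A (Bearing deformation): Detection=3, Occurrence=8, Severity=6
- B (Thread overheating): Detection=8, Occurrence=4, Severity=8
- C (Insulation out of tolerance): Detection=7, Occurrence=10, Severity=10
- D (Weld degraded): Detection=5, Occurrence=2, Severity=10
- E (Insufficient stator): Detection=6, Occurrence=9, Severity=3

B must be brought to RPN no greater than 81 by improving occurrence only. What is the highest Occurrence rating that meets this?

B: S=8, O=4, D=8 → current RPN = 256.
Fixed product = 64. Need 64 × O ≤ 81, so O ≤ 81/64 = 1.27.
Maximum integer Occurrence rating = 1 (gives RPN 64; O=2 would give 128 > 81).

1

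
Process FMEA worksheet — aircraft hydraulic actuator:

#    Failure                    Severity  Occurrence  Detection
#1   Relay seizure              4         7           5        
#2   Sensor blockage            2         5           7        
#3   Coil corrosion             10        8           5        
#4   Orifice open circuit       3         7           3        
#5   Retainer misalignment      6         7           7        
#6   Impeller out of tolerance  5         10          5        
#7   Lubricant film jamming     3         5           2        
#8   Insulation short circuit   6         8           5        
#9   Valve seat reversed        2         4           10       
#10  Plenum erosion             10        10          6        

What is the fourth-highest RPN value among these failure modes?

RPN = Severity × Occurrence × Detection:
  #1: 4 × 7 × 5 = 140
  #2: 2 × 5 × 7 = 70
  #3: 10 × 8 × 5 = 400
  #4: 3 × 7 × 3 = 63
  #5: 6 × 7 × 7 = 294
  #6: 5 × 10 × 5 = 250
  #7: 3 × 5 × 2 = 30
  #8: 6 × 8 × 5 = 240
  #9: 2 × 4 × 10 = 80
  #10: 10 × 10 × 6 = 600
Sorted descending: 600, 400, 294, 250, 240, 140, 80, 70, 63, 30.
The fourth-highest RPN is 250 (#6).

250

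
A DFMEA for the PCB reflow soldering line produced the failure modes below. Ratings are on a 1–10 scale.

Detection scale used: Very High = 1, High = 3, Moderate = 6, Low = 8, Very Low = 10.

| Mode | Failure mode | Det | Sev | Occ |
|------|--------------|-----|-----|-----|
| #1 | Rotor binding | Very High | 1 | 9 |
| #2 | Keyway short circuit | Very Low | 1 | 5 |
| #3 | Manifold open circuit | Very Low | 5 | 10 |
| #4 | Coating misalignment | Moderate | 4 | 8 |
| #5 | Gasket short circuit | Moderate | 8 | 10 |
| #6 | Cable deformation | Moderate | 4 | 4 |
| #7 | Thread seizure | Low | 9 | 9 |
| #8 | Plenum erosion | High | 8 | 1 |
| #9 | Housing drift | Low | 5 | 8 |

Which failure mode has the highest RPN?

RPN = Severity × Occurrence × Detection:
  #1: 1 × 9 × 1 = 9
  #2: 1 × 5 × 10 = 50
  #3: 5 × 10 × 10 = 500
  #4: 4 × 8 × 6 = 192
  #5: 8 × 10 × 6 = 480
  #6: 4 × 4 × 6 = 96
  #7: 9 × 9 × 8 = 648
  #8: 8 × 1 × 3 = 24
  #9: 5 × 8 × 8 = 320
Highest RPN is 648 → #7.

#7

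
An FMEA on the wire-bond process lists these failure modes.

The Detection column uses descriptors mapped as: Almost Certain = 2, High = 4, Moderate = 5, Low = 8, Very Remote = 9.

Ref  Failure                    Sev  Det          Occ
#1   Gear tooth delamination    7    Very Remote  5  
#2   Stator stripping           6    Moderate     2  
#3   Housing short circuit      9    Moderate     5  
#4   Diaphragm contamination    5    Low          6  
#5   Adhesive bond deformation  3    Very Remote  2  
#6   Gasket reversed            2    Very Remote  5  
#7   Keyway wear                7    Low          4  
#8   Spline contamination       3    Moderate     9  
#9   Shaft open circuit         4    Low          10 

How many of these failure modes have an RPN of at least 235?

3

RPN = Severity × Occurrence × Detection:
  #1: 7 × 5 × 9 = 315
  #2: 6 × 2 × 5 = 60
  #3: 9 × 5 × 5 = 225
  #4: 5 × 6 × 8 = 240
  #5: 3 × 2 × 9 = 54
  #6: 2 × 5 × 9 = 90
  #7: 7 × 4 × 8 = 224
  #8: 3 × 9 × 5 = 135
  #9: 4 × 10 × 8 = 320
Modes with RPN ≥ 235: #1 (315), #4 (240), #9 (320) → 3.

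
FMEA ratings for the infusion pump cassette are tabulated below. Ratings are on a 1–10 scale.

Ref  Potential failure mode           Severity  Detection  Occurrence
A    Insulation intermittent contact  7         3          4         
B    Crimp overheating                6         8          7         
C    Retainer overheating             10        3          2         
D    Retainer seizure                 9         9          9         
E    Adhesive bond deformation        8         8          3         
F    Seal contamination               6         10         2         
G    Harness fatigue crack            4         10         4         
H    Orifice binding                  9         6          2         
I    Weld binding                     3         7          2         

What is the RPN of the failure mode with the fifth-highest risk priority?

120

RPN = Severity × Occurrence × Detection:
  A: 7 × 4 × 3 = 84
  B: 6 × 7 × 8 = 336
  C: 10 × 2 × 3 = 60
  D: 9 × 9 × 9 = 729
  E: 8 × 3 × 8 = 192
  F: 6 × 2 × 10 = 120
  G: 4 × 4 × 10 = 160
  H: 9 × 2 × 6 = 108
  I: 3 × 2 × 7 = 42
Sorted descending: 729, 336, 192, 160, 120, 108, 84, 60, 42.
The fifth-highest RPN is 120 (F).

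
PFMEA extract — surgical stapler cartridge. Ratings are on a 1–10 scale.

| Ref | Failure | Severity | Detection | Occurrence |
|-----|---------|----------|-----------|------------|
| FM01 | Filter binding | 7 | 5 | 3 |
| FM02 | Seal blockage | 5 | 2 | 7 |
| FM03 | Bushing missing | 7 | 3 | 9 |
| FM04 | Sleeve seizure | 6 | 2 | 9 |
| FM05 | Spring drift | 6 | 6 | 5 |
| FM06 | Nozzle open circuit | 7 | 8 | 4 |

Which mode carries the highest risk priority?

FM06

RPN = Severity × Occurrence × Detection:
  FM01: 7 × 3 × 5 = 105
  FM02: 5 × 7 × 2 = 70
  FM03: 7 × 9 × 3 = 189
  FM04: 6 × 9 × 2 = 108
  FM05: 6 × 5 × 6 = 180
  FM06: 7 × 4 × 8 = 224
Highest RPN is 224 → FM06.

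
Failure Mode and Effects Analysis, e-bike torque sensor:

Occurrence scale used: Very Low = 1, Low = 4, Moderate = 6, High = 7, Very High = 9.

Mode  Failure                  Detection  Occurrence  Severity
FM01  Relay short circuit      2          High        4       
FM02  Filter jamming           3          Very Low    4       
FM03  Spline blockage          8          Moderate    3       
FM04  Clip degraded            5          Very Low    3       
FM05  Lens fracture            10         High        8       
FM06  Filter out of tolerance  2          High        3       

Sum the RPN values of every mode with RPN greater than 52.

760

RPN = Severity × Occurrence × Detection:
  FM01: 4 × 7 × 2 = 56
  FM02: 4 × 1 × 3 = 12
  FM03: 3 × 6 × 8 = 144
  FM04: 3 × 1 × 5 = 15
  FM05: 8 × 7 × 10 = 560
  FM06: 3 × 7 × 2 = 42
RPN > 52: FM01 (56), FM03 (144), FM05 (560).
Sum: 56 + 144 + 560 = 760.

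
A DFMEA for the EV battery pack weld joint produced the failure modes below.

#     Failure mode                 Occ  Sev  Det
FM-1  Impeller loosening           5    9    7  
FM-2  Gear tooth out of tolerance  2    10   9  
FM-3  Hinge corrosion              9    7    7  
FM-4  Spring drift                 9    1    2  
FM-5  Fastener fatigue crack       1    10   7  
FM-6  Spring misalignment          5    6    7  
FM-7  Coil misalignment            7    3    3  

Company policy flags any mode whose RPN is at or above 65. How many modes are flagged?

RPN = Severity × Occurrence × Detection:
  FM-1: 9 × 5 × 7 = 315
  FM-2: 10 × 2 × 9 = 180
  FM-3: 7 × 9 × 7 = 441
  FM-4: 1 × 9 × 2 = 18
  FM-5: 10 × 1 × 7 = 70
  FM-6: 6 × 5 × 7 = 210
  FM-7: 3 × 7 × 3 = 63
Modes with RPN ≥ 65: FM-1 (315), FM-2 (180), FM-3 (441), FM-5 (70), FM-6 (210) → 5.

5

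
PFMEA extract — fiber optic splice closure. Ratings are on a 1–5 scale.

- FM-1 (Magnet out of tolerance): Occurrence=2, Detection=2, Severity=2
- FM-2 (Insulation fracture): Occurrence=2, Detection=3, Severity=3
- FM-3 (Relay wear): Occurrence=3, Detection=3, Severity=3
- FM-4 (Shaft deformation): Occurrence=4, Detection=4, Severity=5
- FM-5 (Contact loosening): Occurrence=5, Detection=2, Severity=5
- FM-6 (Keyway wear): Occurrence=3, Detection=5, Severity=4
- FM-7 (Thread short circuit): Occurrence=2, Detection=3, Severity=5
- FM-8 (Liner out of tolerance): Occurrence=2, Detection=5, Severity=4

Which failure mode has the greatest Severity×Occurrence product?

Criticality = Severity × Occurrence:
  FM-1: 2 × 2 = 4
  FM-2: 3 × 2 = 6
  FM-3: 3 × 3 = 9
  FM-4: 5 × 4 = 20
  FM-5: 5 × 5 = 25
  FM-6: 4 × 3 = 12
  FM-7: 5 × 2 = 10
  FM-8: 4 × 2 = 8
Highest criticality is 25 → FM-5.

FM-5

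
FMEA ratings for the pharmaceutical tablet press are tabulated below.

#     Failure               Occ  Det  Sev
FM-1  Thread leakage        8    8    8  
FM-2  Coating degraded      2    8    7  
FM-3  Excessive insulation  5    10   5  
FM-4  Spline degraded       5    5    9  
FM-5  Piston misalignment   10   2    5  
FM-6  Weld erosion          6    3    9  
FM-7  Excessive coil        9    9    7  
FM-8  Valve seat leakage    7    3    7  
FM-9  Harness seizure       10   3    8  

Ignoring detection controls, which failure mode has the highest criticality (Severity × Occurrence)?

FM-9

Criticality = Severity × Occurrence:
  FM-1: 8 × 8 = 64
  FM-2: 7 × 2 = 14
  FM-3: 5 × 5 = 25
  FM-4: 9 × 5 = 45
  FM-5: 5 × 10 = 50
  FM-6: 9 × 6 = 54
  FM-7: 7 × 9 = 63
  FM-8: 7 × 7 = 49
  FM-9: 8 × 10 = 80
Highest criticality is 80 → FM-9.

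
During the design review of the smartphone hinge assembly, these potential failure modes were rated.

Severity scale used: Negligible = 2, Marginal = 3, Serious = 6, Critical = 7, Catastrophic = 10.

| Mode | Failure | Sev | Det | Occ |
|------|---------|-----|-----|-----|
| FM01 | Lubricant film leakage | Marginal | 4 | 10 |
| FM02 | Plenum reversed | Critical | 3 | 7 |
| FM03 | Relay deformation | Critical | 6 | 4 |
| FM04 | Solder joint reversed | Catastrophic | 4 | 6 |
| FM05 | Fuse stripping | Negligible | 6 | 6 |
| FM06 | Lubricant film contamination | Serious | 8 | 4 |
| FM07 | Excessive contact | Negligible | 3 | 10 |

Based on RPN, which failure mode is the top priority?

FM04

RPN = Severity × Occurrence × Detection:
  FM01: 3 × 10 × 4 = 120
  FM02: 7 × 7 × 3 = 147
  FM03: 7 × 4 × 6 = 168
  FM04: 10 × 6 × 4 = 240
  FM05: 2 × 6 × 6 = 72
  FM06: 6 × 4 × 8 = 192
  FM07: 2 × 10 × 3 = 60
Highest RPN is 240 → FM04.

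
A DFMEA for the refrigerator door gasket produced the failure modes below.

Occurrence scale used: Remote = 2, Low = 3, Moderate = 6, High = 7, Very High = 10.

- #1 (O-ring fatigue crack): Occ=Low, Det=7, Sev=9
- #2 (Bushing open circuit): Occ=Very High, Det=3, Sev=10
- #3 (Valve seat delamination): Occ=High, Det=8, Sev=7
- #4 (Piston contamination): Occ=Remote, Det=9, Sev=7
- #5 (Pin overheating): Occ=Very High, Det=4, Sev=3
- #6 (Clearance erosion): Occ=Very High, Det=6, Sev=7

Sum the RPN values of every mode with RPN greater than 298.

RPN = Severity × Occurrence × Detection:
  #1: 9 × 3 × 7 = 189
  #2: 10 × 10 × 3 = 300
  #3: 7 × 7 × 8 = 392
  #4: 7 × 2 × 9 = 126
  #5: 3 × 10 × 4 = 120
  #6: 7 × 10 × 6 = 420
RPN > 298: #2 (300), #3 (392), #6 (420).
Sum: 300 + 392 + 420 = 1112.

1112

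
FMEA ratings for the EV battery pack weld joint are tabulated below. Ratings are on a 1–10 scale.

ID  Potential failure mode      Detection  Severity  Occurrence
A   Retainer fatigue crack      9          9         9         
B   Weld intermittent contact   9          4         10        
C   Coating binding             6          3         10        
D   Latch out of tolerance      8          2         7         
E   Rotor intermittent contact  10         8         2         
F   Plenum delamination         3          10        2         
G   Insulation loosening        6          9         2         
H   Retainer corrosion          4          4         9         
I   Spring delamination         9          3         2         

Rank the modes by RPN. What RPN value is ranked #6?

112

RPN = Severity × Occurrence × Detection:
  A: 9 × 9 × 9 = 729
  B: 4 × 10 × 9 = 360
  C: 3 × 10 × 6 = 180
  D: 2 × 7 × 8 = 112
  E: 8 × 2 × 10 = 160
  F: 10 × 2 × 3 = 60
  G: 9 × 2 × 6 = 108
  H: 4 × 9 × 4 = 144
  I: 3 × 2 × 9 = 54
Sorted descending: 729, 360, 180, 160, 144, 112, 108, 60, 54.
The sixth-highest RPN is 112 (D).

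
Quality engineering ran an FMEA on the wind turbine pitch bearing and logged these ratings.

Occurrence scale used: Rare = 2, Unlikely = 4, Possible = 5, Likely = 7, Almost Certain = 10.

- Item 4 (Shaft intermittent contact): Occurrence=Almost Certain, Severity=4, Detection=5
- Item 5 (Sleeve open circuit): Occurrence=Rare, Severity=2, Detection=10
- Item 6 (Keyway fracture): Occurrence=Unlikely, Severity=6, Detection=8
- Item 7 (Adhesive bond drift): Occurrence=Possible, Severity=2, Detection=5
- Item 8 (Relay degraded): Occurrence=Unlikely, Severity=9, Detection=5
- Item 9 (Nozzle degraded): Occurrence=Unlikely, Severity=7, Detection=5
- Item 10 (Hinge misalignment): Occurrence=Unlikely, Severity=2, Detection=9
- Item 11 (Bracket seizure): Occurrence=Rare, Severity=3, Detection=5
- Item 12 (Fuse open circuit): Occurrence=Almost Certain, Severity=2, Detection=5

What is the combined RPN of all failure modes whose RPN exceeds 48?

RPN = Severity × Occurrence × Detection:
  Item 4: 4 × 10 × 5 = 200
  Item 5: 2 × 2 × 10 = 40
  Item 6: 6 × 4 × 8 = 192
  Item 7: 2 × 5 × 5 = 50
  Item 8: 9 × 4 × 5 = 180
  Item 9: 7 × 4 × 5 = 140
  Item 10: 2 × 4 × 9 = 72
  Item 11: 3 × 2 × 5 = 30
  Item 12: 2 × 10 × 5 = 100
RPN > 48: Item 4 (200), Item 6 (192), Item 7 (50), Item 8 (180), Item 9 (140), Item 10 (72), Item 12 (100).
Sum: 200 + 192 + 50 + 180 + 140 + 72 + 100 = 934.

934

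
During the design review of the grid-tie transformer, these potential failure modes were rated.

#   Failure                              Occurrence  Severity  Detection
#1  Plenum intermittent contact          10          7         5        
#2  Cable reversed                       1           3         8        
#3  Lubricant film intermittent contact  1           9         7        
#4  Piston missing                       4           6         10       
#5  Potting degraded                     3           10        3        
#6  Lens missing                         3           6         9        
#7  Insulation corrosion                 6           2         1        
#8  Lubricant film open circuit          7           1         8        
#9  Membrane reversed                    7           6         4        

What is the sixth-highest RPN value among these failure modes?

63

RPN = Severity × Occurrence × Detection:
  #1: 7 × 10 × 5 = 350
  #2: 3 × 1 × 8 = 24
  #3: 9 × 1 × 7 = 63
  #4: 6 × 4 × 10 = 240
  #5: 10 × 3 × 3 = 90
  #6: 6 × 3 × 9 = 162
  #7: 2 × 6 × 1 = 12
  #8: 1 × 7 × 8 = 56
  #9: 6 × 7 × 4 = 168
Sorted descending: 350, 240, 168, 162, 90, 63, 56, 24, 12.
The sixth-highest RPN is 63 (#3).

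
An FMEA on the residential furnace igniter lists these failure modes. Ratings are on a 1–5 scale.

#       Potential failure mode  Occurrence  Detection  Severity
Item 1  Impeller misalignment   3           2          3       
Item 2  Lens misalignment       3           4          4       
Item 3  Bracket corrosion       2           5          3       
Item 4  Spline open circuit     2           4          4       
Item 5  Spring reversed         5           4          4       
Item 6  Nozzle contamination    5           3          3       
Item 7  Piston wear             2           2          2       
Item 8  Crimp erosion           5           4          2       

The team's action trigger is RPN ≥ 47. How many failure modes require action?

2

RPN = Severity × Occurrence × Detection:
  Item 1: 3 × 3 × 2 = 18
  Item 2: 4 × 3 × 4 = 48
  Item 3: 3 × 2 × 5 = 30
  Item 4: 4 × 2 × 4 = 32
  Item 5: 4 × 5 × 4 = 80
  Item 6: 3 × 5 × 3 = 45
  Item 7: 2 × 2 × 2 = 8
  Item 8: 2 × 5 × 4 = 40
Modes with RPN ≥ 47: Item 2 (48), Item 5 (80) → 2.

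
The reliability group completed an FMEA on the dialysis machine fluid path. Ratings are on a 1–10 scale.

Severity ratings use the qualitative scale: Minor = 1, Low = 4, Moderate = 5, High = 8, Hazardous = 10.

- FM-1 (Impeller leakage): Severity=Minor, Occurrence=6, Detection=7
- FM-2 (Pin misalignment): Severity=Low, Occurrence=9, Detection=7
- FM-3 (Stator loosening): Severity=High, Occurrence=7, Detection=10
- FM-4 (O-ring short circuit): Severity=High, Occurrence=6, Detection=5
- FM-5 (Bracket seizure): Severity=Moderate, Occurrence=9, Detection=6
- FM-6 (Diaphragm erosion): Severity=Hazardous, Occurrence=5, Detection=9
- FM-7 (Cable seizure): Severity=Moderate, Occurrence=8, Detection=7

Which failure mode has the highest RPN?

FM-3

RPN = Severity × Occurrence × Detection:
  FM-1: 1 × 6 × 7 = 42
  FM-2: 4 × 9 × 7 = 252
  FM-3: 8 × 7 × 10 = 560
  FM-4: 8 × 6 × 5 = 240
  FM-5: 5 × 9 × 6 = 270
  FM-6: 10 × 5 × 9 = 450
  FM-7: 5 × 8 × 7 = 280
Highest RPN is 560 → FM-3.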